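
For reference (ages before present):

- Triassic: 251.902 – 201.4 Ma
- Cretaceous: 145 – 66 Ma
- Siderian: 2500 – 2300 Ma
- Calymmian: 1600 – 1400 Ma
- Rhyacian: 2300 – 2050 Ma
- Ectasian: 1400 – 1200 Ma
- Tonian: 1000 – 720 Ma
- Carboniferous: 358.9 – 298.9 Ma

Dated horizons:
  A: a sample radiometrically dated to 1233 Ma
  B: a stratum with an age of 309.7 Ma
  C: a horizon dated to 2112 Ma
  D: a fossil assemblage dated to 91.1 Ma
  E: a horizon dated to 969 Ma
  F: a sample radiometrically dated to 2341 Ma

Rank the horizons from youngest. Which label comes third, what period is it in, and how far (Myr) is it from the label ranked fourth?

E, in the Tonian; 264 million years to A

Smaller Ma means younger, so youngest first: D 91.1 < B 309.7 < E 969 < A 1233 < C 2112 < F 2341.
Counting 3 along gives E (969 Ma); the excerpt puts that inside the Tonian, 1000–720 Ma.
Next in line is A (1233 Ma), and 1233 − 969 = 264 Myr.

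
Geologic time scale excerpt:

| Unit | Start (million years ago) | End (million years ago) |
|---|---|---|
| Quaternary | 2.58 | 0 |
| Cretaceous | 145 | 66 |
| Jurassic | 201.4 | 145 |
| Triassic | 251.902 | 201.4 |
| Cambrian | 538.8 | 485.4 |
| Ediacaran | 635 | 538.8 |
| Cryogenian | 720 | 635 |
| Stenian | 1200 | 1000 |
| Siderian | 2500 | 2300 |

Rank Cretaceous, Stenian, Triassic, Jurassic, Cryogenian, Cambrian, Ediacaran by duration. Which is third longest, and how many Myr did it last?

Cryogenian, 85 million years

Start − end for each: Cretaceous 145 − 66 = 79; Stenian 1200 − 1000 = 200; Triassic 251.902 − 201.4 = 50.502; Jurassic 201.4 − 145 = 56.4; Cryogenian 720 − 635 = 85; Cambrian 538.8 − 485.4 = 53.4; Ediacaran 635 − 538.8 = 96.2.
Ranking these from longest: Stenian > Ediacaran > Cryogenian > Cretaceous > Jurassic > Cambrian > Triassic.
Position 3 in that ranking is Cryogenian, which lasted 85 Myr.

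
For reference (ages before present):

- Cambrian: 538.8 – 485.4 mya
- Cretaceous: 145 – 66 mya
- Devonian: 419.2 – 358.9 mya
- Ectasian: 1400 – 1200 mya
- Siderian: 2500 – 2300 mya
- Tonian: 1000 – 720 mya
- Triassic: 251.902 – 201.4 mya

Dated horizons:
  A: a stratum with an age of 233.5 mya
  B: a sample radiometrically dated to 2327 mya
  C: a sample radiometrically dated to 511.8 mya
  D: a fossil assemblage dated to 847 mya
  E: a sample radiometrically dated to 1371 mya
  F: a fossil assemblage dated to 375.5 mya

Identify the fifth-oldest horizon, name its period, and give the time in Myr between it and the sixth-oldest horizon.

Sorted oldest-first by Ma: B (2327), E (1371), D (847), C (511.8), F (375.5), A (233.5).
The fifth oldest is F at 375.5 Ma, which lies in 419.2–358.9 Ma: the Devonian.
The sixth oldest is A at 233.5 Ma; separation = |375.5 − 233.5| = 142 Myr.

F, in the Devonian; 142 million years to A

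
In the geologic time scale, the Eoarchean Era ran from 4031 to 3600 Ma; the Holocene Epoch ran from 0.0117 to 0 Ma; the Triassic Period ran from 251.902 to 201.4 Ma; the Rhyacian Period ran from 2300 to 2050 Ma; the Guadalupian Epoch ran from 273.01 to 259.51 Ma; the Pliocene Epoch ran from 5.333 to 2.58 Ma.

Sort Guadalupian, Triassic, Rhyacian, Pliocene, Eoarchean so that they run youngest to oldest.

The oldest of these is Eoarchean (starts 4031 Ma) and the youngest is Pliocene (ends 2.58 Ma).
In between, by decreasing start age: Rhyacian (2300), Guadalupian (273.01), Triassic (251.902).
Listing youngest first means reversing that sequence.

Pliocene → Triassic → Guadalupian → Rhyacian → Eoarchean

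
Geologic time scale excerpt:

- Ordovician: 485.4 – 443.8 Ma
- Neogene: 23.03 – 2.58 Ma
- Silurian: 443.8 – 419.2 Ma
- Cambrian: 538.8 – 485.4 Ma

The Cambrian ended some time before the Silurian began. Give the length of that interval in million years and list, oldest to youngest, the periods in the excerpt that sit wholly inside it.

End of Cambrian = 485.4 Ma; start of Silurian = 443.8 Ma.
Gap = 485.4 − 443.8 = 41.6 Myr.
Periods wholly inside 485.4–443.8 Ma: Ordovician (485.4–443.8).

41.6 million years; Ordovician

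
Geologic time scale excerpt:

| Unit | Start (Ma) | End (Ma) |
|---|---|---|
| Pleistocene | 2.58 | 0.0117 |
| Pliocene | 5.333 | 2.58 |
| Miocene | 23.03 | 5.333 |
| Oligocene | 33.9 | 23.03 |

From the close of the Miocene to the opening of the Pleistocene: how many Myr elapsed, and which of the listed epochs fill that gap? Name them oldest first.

2.753 million years; Pliocene

End of Miocene = 5.333 Ma; start of Pleistocene = 2.58 Ma.
Gap = 5.333 − 2.58 = 2.753 Myr.
Epochs wholly inside 5.333–2.58 Ma: Pliocene (5.333–2.58).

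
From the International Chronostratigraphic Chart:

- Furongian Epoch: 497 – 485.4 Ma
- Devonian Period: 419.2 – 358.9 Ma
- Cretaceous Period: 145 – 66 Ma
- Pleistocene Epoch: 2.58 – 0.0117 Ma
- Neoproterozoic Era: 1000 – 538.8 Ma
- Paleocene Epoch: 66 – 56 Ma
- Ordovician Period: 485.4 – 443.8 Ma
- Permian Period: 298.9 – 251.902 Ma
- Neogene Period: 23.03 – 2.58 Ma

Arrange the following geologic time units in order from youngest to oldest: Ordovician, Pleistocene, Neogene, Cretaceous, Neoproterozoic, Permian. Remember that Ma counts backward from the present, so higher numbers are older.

The oldest of these is Neoproterozoic (starts 1000 Ma) and the youngest is Pleistocene (ends 0.0117 Ma).
In between, by decreasing start age: Ordovician (485.4), Permian (298.9), Cretaceous (145), Neogene (23.03).
Listing youngest first means reversing that sequence.

Pleistocene, then Neogene, then Cretaceous, then Permian, then Ordovician, then Neoproterozoic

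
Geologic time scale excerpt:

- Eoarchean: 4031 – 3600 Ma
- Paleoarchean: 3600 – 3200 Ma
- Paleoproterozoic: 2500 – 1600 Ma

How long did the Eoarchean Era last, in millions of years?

4031 − 3600 = 431 million years.

431 million years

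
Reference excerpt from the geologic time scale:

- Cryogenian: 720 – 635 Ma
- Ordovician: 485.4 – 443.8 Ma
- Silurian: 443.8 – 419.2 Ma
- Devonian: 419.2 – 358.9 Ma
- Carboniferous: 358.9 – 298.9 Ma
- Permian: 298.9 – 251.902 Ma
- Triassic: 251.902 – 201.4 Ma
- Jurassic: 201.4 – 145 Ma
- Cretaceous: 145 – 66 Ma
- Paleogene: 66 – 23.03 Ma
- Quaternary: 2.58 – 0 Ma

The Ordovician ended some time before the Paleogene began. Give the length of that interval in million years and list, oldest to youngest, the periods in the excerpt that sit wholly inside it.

The Ordovician closes at 443.8 Ma and the Paleogene opens at 66 Ma, so the interval is 443.8 − 66 = 377.8 Myr.
A period fits inside if it starts at or after 443.8 Ma and ends at or before 66 Ma; oldest first that gives Silurian, Devonian, Carboniferous, Permian, Triassic, Jurassic, Cretaceous.

377.8 million years; Silurian, Devonian, Carboniferous, Permian, Triassic, Jurassic, Cretaceous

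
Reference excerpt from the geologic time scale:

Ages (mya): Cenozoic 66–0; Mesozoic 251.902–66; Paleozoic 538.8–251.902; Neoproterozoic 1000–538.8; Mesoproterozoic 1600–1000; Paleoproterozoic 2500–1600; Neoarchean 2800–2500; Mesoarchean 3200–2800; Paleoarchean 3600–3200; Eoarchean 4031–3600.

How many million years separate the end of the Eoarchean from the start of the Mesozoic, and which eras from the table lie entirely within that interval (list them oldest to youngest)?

End of Eoarchean = 3600 Ma; start of Mesozoic = 251.902 Ma.
Gap = 3600 − 251.902 = 3348.098 Myr.
Eras wholly inside 3600–251.902 Ma: Paleoarchean (3600–3200), Mesoarchean (3200–2800), Neoarchean (2800–2500), Paleoproterozoic (2500–1600), Mesoproterozoic (1600–1000), Neoproterozoic (1000–538.8), Paleozoic (538.8–251.902).

3348.098 million years; Paleoarchean, Mesoarchean, Neoarchean, Paleoproterozoic, Mesoproterozoic, Neoproterozoic, Paleozoic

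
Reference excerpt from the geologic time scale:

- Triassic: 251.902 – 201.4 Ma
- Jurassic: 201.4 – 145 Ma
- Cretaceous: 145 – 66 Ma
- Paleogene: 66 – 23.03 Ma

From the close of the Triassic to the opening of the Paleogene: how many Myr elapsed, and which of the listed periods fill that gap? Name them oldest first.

End of Triassic = 201.4 Ma; start of Paleogene = 66 Ma.
Gap = 201.4 − 66 = 135.4 Myr.
Periods wholly inside 201.4–66 Ma: Jurassic (201.4–145), Cretaceous (145–66).

135.4 million years; Jurassic, Cretaceous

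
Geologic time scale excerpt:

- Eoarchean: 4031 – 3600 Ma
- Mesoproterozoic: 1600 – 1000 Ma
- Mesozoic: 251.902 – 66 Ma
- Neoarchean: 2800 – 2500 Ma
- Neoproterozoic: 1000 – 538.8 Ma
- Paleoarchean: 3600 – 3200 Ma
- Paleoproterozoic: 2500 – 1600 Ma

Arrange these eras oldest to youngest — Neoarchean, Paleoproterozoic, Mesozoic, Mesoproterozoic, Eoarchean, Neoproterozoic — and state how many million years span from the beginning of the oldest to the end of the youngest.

Start ages (Ma): Eoarchean 4031, Neoarchean 2800, Paleoproterozoic 2500, Mesoproterozoic 1600, Neoproterozoic 1000, Mesozoic 251.902.
Ordered oldest to youngest: Eoarchean, Neoarchean, Paleoproterozoic, Mesoproterozoic, Neoproterozoic, Mesozoic.
Span = 4031 − 66 = 3965 Myr.

Eoarchean → Neoarchean → Paleoproterozoic → Mesoproterozoic → Neoproterozoic → Mesozoic; total span 3965 Myr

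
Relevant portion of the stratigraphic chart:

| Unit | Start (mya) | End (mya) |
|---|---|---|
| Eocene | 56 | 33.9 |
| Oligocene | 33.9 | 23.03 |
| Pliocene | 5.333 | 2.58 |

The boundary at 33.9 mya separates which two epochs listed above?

Eocene and Oligocene

The Eocene ends at 33.9 mya and the Oligocene begins at 33.9 mya, so they share that boundary.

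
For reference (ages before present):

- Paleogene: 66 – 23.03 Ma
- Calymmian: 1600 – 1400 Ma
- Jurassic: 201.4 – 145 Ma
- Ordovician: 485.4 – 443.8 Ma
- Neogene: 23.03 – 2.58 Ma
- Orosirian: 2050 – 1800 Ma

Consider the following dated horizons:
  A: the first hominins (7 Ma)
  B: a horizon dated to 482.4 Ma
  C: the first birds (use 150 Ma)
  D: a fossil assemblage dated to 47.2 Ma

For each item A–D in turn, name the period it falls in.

Match each age against the start–end ranges in the excerpt: A = 7 Ma → Neogene (23.03–2.58); B = 482.4 Ma → Ordovician (485.4–443.8); C = 150 Ma → Jurassic (201.4–145); D = 47.2 Ma → Paleogene (66–23.03).

A — Neogene; B — Ordovician; C — Jurassic; D — Paleogene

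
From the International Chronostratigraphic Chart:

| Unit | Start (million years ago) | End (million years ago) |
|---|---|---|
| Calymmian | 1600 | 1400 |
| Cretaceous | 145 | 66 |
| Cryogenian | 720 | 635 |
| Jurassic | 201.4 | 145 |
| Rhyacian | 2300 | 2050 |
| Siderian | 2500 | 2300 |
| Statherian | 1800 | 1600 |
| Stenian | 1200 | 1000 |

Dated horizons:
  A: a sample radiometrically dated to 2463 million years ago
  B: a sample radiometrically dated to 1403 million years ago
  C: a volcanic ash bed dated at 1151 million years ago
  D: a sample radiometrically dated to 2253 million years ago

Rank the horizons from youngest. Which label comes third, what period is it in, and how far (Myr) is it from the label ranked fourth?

D, in the Rhyacian; 210 million years to A

Sorted youngest-first by Ma: C (1151), B (1403), D (2253), A (2463).
The third youngest is D at 2253 Ma, which lies in 2300–2050 Ma: the Rhyacian.
The fourth youngest is A at 2463 Ma; separation = |2253 − 2463| = 210 Myr.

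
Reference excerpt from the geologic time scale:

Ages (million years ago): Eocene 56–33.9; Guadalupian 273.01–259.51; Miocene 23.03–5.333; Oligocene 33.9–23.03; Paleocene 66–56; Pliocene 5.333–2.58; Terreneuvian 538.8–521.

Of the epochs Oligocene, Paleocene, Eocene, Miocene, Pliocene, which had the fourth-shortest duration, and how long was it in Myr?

Durations: Oligocene 10.87; Paleocene 10; Eocene 22.1; Miocene 17.697; Pliocene 2.753 Myr.
Sorted shortest-first: Pliocene (2.753), Paleocene (10), Oligocene (10.87), Miocene (17.697), Eocene (22.1).
The fourth shortest is Miocene at 17.697 Myr.

Miocene, 17.697 million years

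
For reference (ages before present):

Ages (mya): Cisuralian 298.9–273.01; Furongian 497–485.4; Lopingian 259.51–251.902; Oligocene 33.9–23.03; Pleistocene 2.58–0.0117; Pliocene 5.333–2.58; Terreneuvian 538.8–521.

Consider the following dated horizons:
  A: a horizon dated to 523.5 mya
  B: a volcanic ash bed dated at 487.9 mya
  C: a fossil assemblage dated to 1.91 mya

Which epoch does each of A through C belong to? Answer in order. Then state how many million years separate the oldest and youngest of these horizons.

A — Terreneuvian; B — Furongian; C — Pleistocene; span 521.59 million years

Match each age against the start–end ranges in the excerpt: A = 523.5 Ma → Terreneuvian (538.8–521); B = 487.9 Ma → Furongian (497–485.4); C = 1.91 Ma → Pleistocene (2.58–0.0117).
The largest age is 523.5 Ma and the smallest is 1.91 Ma; their difference is 521.59 Myr.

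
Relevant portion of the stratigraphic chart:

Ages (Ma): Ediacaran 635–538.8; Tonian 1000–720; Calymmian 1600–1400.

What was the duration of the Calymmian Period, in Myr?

200 million years

1600 − 1400 = 200 million years.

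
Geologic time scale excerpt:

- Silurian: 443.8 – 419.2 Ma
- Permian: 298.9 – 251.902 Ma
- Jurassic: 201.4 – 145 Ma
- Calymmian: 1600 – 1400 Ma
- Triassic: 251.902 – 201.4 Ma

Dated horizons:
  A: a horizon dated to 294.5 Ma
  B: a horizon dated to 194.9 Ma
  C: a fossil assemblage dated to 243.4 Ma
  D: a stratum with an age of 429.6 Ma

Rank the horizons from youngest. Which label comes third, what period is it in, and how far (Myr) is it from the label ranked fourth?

Smaller Ma means younger, so youngest first: B 194.9 < C 243.4 < A 294.5 < D 429.6.
Counting 3 along gives A (294.5 Ma); the excerpt puts that inside the Permian, 298.9–251.902 Ma.
Next in line is D (429.6 Ma), and 429.6 − 294.5 = 135.1 Myr.

A, in the Permian; 135.1 million years to D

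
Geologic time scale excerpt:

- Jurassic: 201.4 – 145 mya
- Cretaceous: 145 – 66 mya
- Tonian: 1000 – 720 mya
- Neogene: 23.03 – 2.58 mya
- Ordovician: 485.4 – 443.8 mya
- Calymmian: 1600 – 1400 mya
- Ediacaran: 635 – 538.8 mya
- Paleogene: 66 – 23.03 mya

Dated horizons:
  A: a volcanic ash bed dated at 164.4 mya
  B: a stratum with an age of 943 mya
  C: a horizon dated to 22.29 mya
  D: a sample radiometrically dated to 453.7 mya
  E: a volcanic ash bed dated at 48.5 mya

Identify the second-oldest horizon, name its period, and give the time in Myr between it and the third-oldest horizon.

D, in the Ordovician; 289.3 million years to A

Sorted oldest-first by Ma: B (943), D (453.7), A (164.4), E (48.5), C (22.29).
The second oldest is D at 453.7 Ma, which lies in 485.4–443.8 Ma: the Ordovician.
The third oldest is A at 164.4 Ma; separation = |453.7 − 164.4| = 289.3 Myr.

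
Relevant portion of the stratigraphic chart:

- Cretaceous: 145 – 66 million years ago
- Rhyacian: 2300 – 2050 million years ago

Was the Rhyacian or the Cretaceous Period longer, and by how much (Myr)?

Rhyacian, by 171 million years

Rhyacian: 2300 − 2050 = 250 Myr.
Cretaceous: 145 − 66 = 79 Myr.
Difference: 250 − 79 = 171 Myr, so the Rhyacian was longer.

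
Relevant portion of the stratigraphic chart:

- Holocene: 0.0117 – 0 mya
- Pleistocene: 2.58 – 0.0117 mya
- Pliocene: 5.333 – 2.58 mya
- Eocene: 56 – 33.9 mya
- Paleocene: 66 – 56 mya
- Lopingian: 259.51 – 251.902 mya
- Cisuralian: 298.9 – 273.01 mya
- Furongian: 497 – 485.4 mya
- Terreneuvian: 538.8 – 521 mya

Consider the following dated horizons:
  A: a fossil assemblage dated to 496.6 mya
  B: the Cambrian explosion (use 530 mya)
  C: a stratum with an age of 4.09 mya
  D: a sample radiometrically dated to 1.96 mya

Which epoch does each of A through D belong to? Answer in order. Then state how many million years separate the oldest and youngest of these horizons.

Match each age against the start–end ranges in the excerpt: A = 496.6 Ma → Furongian (497–485.4); B = 530 Ma → Terreneuvian (538.8–521); C = 4.09 Ma → Pliocene (5.333–2.58); D = 1.96 Ma → Pleistocene (2.58–0.0117).
The largest age is 530 Ma and the smallest is 1.96 Ma; their difference is 528.04 Myr.

A — Furongian; B — Terreneuvian; C — Pliocene; D — Pleistocene; span 528.04 million years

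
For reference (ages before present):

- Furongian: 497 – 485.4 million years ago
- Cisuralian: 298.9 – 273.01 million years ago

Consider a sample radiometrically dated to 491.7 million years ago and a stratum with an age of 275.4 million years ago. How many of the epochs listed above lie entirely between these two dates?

The older date is 491.7 Ma and the younger is 275.4 Ma.
No epoch both begins after 491.7 Ma and ends before 275.4 Ma, so the count is 0.

0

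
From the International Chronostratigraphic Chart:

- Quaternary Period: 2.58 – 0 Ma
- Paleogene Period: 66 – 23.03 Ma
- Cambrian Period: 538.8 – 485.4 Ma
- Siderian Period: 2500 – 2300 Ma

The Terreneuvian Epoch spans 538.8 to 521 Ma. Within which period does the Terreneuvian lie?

Cambrian

The Terreneuvian (538.8–521 Ma) lies entirely within 538.8–485.4 Ma, the Cambrian Period.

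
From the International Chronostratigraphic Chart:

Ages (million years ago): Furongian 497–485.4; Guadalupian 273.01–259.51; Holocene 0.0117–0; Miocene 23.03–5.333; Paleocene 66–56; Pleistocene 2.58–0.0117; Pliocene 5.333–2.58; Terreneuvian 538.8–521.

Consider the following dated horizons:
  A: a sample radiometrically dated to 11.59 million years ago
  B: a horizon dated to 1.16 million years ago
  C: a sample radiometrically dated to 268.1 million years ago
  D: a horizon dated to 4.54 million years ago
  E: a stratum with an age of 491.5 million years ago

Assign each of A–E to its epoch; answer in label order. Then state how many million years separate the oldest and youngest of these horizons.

A: 11.59 Ma lies in 23.03–5.333 Ma, so Miocene.
B: 1.16 Ma lies in 2.58–0.0117 Ma, so Pleistocene.
C: 268.1 Ma lies in 273.01–259.51 Ma, so Guadalupian.
D: 4.54 Ma lies in 5.333–2.58 Ma, so Pliocene.
E: 491.5 Ma lies in 497–485.4 Ma, so Furongian.
Oldest = 491.5 Ma, youngest = 1.16 Ma → span 490.34 Myr.

A — Miocene; B — Pleistocene; C — Guadalupian; D — Pliocene; E — Furongian; span 490.34 million years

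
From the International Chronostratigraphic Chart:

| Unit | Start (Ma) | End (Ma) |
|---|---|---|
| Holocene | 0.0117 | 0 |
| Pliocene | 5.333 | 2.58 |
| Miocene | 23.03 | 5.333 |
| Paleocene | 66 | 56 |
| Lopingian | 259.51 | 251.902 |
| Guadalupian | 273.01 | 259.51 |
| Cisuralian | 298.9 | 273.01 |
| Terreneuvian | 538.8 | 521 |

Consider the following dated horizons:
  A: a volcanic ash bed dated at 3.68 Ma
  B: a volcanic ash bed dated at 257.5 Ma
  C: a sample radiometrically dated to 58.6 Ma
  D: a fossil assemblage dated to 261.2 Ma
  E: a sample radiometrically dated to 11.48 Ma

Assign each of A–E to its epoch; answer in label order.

Match each age against the start–end ranges in the excerpt: A = 3.68 Ma → Pliocene (5.333–2.58); B = 257.5 Ma → Lopingian (259.51–251.902); C = 58.6 Ma → Paleocene (66–56); D = 261.2 Ma → Guadalupian (273.01–259.51); E = 11.48 Ma → Miocene (23.03–5.333).

A — Pliocene; B — Lopingian; C — Paleocene; D — Guadalupian; E — Miocene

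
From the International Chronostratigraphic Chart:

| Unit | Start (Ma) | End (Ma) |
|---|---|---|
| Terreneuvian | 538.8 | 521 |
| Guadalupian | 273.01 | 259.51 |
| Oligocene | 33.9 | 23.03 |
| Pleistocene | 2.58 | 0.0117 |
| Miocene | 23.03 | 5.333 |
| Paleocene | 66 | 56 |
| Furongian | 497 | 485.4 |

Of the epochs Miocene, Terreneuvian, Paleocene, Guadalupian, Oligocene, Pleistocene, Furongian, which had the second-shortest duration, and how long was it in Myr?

Start − end for each: Miocene 23.03 − 5.333 = 17.697; Terreneuvian 538.8 − 521 = 17.8; Paleocene 66 − 56 = 10; Guadalupian 273.01 − 259.51 = 13.5; Oligocene 33.9 − 23.03 = 10.87; Pleistocene 2.58 − 0.0117 = 2.5683; Furongian 497 − 485.4 = 11.6.
Ranking these from shortest: Pleistocene < Paleocene < Oligocene < Furongian < Guadalupian < Miocene < Terreneuvian.
Position 2 in that ranking is Paleocene, which lasted 10 Myr.

Paleocene, 10 million years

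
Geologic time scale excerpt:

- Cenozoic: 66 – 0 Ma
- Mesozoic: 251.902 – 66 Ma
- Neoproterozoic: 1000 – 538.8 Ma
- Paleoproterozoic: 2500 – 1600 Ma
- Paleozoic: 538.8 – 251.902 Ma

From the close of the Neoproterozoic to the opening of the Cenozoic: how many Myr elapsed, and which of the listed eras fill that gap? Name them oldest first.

End of Neoproterozoic = 538.8 Ma; start of Cenozoic = 66 Ma.
Gap = 538.8 − 66 = 472.8 Myr.
Eras wholly inside 538.8–66 Ma: Paleozoic (538.8–251.902), Mesozoic (251.902–66).

472.8 million years; Paleozoic, Mesozoic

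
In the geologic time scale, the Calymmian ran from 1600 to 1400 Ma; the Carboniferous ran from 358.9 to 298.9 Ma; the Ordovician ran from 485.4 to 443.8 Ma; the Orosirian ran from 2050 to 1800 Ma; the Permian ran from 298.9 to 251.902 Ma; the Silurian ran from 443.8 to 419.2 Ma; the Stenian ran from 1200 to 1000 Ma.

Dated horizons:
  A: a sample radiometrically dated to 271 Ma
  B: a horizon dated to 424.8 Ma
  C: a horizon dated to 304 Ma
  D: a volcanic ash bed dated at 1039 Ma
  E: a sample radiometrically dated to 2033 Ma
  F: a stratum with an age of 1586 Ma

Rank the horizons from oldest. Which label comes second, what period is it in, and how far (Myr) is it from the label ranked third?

F, in the Calymmian; 547 million years to D

Larger Ma means older, so oldest first: E 2033 > F 1586 > D 1039 > B 424.8 > C 304 > A 271.
Counting 2 along gives F (1586 Ma); the excerpt puts that inside the Calymmian, 1600–1400 Ma.
Next in line is D (1039 Ma), and 1586 − 1039 = 547 Myr.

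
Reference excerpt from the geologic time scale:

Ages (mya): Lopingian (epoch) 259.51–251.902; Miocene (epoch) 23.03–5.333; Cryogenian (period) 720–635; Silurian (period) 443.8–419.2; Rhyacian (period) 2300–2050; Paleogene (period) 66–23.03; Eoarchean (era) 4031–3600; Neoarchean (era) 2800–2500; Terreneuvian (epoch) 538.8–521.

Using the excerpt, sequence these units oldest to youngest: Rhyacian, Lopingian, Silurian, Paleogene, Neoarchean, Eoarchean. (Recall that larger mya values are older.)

Eoarchean, Neoarchean, Rhyacian, Silurian, Lopingian, Paleogene

Read off each span (Ma): Rhyacian 2300–2050; Lopingian 259.51–251.902; Silurian 443.8–419.2; Paleogene 66–23.03; Neoarchean 2800–2500; Eoarchean 4031–3600.
Larger Ma is older, so oldest→youngest is Eoarchean, Neoarchean, Rhyacian, Silurian, Lopingian, Paleogene.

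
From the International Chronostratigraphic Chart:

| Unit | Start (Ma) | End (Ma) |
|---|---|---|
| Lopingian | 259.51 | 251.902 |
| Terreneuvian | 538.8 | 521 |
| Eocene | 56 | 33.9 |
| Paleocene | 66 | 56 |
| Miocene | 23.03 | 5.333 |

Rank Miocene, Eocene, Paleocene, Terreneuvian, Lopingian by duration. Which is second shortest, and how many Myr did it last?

Paleocene, 10 million years

Start − end for each: Miocene 23.03 − 5.333 = 17.697; Eocene 56 − 33.9 = 22.1; Paleocene 66 − 56 = 10; Terreneuvian 538.8 − 521 = 17.8; Lopingian 259.51 − 251.902 = 7.608.
Ranking these from shortest: Lopingian < Paleocene < Miocene < Terreneuvian < Eocene.
Position 2 in that ranking is Paleocene, which lasted 10 Myr.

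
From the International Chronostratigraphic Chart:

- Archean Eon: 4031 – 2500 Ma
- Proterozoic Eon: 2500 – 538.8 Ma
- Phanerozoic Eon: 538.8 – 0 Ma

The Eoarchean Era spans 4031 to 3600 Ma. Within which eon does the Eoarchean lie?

Archean

The Eoarchean (4031–3600 Ma) lies entirely within 4031–2500 Ma, the Archean Eon.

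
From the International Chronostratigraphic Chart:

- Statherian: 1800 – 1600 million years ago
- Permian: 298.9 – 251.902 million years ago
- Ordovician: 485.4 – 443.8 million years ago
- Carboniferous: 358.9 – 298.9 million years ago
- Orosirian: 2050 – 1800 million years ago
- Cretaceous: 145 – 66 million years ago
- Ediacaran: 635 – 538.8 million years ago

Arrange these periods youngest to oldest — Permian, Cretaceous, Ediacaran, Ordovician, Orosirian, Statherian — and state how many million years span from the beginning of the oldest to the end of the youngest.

Cretaceous, Permian, Ordovician, Ediacaran, Statherian, Orosirian; total span 1984 Myr

From the excerpt: Permian 298.9–251.902; Cretaceous 145–66; Ediacaran 635–538.8; Ordovician 485.4–443.8; Orosirian 2050–1800; Statherian 1800–1600 (Ma).
Larger Ma is earlier, so the oldest is Orosirian and the youngest is Cretaceous; youngest to oldest: Cretaceous, Permian, Ordovician, Ediacaran, Statherian, Orosirian.
Oldest start 2050 minus youngest end 66 gives 1984 Myr overall.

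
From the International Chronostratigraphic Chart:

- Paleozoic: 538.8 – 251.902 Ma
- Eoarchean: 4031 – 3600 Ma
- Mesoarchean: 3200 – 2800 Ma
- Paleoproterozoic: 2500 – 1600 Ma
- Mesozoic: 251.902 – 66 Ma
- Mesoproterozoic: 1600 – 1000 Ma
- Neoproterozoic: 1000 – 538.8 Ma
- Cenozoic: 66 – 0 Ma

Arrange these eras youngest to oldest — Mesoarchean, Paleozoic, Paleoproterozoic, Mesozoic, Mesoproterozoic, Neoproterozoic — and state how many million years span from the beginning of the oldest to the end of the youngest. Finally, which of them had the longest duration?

From the excerpt: Mesoarchean 3200–2800; Paleozoic 538.8–251.902; Paleoproterozoic 2500–1600; Mesozoic 251.902–66; Mesoproterozoic 1600–1000; Neoproterozoic 1000–538.8 (Ma).
Larger Ma is earlier, so the oldest is Mesoarchean and the youngest is Mesozoic; youngest to oldest: Mesozoic, Paleozoic, Neoproterozoic, Mesoproterozoic, Paleoproterozoic, Mesoarchean.
Oldest start 3200 minus youngest end 66 gives 3134 Myr overall.
Individual lengths (start − end): Mesoarchean 400; Mesoproterozoic 600; Neoproterozoic 461.2; Paleozoic 286.898; Paleoproterozoic 900; Mesozoic 185.902. The largest is Paleoproterozoic at 900 Myr.

Mesozoic, Paleozoic, Neoproterozoic, Mesoproterozoic, Paleoproterozoic, Mesoarchean; total span 3134 Myr; longest is Paleoproterozoic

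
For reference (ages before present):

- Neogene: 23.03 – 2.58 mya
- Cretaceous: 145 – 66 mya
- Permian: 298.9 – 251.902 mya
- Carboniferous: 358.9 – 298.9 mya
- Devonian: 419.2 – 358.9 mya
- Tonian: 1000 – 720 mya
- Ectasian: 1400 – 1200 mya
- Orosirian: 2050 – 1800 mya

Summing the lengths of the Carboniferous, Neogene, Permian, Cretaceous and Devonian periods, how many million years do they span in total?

Duration is start − end for each: (358.9 − 298.9) + (23.03 − 2.58) + (298.9 − 251.902) + (145 − 66) + (419.2 − 358.9).
That is 60 + 20.45 + 46.998 + 79 + 60.3, which totals 266.748 million years.

266.748 million years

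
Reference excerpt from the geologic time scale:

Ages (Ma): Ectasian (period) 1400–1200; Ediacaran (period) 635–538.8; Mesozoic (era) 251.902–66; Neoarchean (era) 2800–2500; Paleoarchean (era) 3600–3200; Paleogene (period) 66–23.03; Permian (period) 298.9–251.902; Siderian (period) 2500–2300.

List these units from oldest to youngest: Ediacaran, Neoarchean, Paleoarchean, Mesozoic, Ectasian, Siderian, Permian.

Sorting by start age (descending Ma, since larger Ma = older): Paleoarchean began 3600, Neoarchean began 2800, Siderian began 2500, Ectasian began 1400, Ediacaran began 635, Permian began 298.9, Mesozoic began 251.902.

Paleoarchean, then Neoarchean, then Siderian, then Ectasian, then Ediacaran, then Permian, then Mesozoic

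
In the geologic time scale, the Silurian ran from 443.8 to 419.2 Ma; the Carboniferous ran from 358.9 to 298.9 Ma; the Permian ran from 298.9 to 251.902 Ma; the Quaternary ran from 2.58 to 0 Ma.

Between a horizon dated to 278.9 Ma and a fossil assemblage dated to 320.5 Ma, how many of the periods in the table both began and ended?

0

Checking each listed span, none has both start < 320.5 Ma and end > 278.9 Ma — every period straddles one of the two dates or lies outside them — so the count is 0.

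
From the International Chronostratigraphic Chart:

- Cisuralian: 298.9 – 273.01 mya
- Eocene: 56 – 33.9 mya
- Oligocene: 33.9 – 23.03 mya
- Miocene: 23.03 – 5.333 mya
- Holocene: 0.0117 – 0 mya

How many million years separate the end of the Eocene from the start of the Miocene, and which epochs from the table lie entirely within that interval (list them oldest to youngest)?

10.87 million years; Oligocene

End of Eocene = 33.9 Ma; start of Miocene = 23.03 Ma.
Gap = 33.9 − 23.03 = 10.87 Myr.
Epochs wholly inside 33.9–23.03 Ma: Oligocene (33.9–23.03).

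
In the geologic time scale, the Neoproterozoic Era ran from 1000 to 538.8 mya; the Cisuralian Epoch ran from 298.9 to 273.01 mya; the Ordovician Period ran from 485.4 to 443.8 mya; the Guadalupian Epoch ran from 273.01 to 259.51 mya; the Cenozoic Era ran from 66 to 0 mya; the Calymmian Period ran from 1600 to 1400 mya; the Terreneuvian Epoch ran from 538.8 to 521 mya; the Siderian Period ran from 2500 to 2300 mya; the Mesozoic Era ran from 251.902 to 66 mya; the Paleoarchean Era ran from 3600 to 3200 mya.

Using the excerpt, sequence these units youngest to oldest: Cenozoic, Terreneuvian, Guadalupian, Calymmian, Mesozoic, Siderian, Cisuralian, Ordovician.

The oldest of these is Siderian (starts 2500 Ma) and the youngest is Cenozoic (ends 0 Ma).
In between, by decreasing start age: Calymmian (1600), Terreneuvian (538.8), Ordovician (485.4), Cisuralian (298.9), Guadalupian (273.01), Mesozoic (251.902).
Listing youngest first means reversing that sequence.

Cenozoic, then Mesozoic, then Guadalupian, then Cisuralian, then Ordovician, then Terreneuvian, then Calymmian, then Siderian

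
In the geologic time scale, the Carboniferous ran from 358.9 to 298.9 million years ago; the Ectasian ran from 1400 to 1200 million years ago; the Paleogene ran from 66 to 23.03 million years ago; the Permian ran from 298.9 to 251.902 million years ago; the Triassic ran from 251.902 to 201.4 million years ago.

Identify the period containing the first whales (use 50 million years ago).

50 Ma lies between 66 and 23.03 Ma, so it falls in the Paleogene.

Paleogene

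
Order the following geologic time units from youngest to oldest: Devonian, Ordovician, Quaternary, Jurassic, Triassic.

Quaternary, then Jurassic, then Triassic, then Devonian, then Ordovician

Group by era (each group listed oldest first) — Paleozoic: Ordovician, Devonian; Mesozoic: Triassic, Jurassic; Cenozoic: Quaternary. The eras run Paleozoic → Mesozoic → Cenozoic. Concatenating the groups in that era order and then reversing gives youngest to oldest.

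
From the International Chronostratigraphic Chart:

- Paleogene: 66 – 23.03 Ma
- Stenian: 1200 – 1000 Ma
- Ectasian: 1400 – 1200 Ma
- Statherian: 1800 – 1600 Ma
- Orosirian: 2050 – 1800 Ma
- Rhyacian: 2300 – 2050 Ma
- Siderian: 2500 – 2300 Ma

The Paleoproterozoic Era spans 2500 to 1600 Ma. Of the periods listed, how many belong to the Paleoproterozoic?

Periods inside 2500–1600 Ma: Siderian, Rhyacian, Orosirian, Statherian — 4 in total.

4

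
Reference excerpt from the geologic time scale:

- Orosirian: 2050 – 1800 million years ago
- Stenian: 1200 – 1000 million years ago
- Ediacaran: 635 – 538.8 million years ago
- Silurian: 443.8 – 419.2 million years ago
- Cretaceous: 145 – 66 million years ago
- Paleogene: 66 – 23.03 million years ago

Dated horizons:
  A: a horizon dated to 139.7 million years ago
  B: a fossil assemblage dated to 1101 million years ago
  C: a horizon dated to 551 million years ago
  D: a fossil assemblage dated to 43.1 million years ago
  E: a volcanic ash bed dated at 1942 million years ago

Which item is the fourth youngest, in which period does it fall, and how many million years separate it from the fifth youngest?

Smaller Ma means younger, so youngest first: D 43.1 < A 139.7 < C 551 < B 1101 < E 1942.
Counting 4 along gives B (1101 Ma); the excerpt puts that inside the Stenian, 1200–1000 Ma.
Next in line is E (1942 Ma), and 1942 − 1101 = 841 Myr.

B, in the Stenian; 841 million years to E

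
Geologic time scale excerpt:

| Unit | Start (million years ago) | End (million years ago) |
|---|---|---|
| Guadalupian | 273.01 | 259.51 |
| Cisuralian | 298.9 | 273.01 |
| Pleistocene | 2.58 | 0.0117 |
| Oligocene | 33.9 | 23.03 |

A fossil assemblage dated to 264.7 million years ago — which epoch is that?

Guadalupian

264.7 Ma lies between 273.01 and 259.51 Ma, so it falls in the Guadalupian.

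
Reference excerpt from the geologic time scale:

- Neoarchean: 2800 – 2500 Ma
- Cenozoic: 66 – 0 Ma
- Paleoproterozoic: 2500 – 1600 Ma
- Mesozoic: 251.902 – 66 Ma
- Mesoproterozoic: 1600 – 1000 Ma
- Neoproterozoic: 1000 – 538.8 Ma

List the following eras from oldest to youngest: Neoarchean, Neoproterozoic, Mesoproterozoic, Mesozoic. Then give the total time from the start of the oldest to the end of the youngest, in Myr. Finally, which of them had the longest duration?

Neoarchean → Mesoproterozoic → Neoproterozoic → Mesozoic; total span 2734 Myr; longest is Mesoproterozoic

Start ages (Ma): Neoarchean 2800, Mesoproterozoic 1600, Neoproterozoic 1000, Mesozoic 251.902.
Ordered oldest to youngest: Neoarchean, Mesoproterozoic, Neoproterozoic, Mesozoic.
Span = 2800 − 66 = 2734 Myr.
Durations: Mesozoic 185.902, Neoproterozoic 461.2, Mesoproterozoic 600, Neoarchean 300 → longest is Mesoproterozoic (600 Myr).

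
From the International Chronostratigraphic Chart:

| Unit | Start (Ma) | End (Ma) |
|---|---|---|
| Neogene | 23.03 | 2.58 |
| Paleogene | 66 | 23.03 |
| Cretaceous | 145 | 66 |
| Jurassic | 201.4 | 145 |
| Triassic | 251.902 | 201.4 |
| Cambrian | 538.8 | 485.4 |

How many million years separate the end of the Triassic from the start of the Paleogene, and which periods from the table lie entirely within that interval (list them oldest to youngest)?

135.4 million years; Jurassic, Cretaceous

End of Triassic = 201.4 Ma; start of Paleogene = 66 Ma.
Gap = 201.4 − 66 = 135.4 Myr.
Periods wholly inside 201.4–66 Ma: Jurassic (201.4–145), Cretaceous (145–66).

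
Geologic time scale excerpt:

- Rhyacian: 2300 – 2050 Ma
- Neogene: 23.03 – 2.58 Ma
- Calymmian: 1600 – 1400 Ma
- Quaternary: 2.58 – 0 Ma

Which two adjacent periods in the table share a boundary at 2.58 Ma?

The Neogene ends at 2.58 Ma and the Quaternary begins at 2.58 Ma, so they share that boundary.

Neogene and Quaternary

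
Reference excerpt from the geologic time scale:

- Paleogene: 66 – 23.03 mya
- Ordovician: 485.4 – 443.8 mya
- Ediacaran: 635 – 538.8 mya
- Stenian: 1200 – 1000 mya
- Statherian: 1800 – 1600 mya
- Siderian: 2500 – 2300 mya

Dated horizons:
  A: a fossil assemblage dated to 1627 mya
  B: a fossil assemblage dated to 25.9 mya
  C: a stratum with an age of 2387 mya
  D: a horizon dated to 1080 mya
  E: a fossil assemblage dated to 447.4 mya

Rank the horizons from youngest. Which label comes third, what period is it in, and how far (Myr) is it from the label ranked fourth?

D, in the Stenian; 547 million years to A

Smaller Ma means younger, so youngest first: B 25.9 < E 447.4 < D 1080 < A 1627 < C 2387.
Counting 3 along gives D (1080 Ma); the excerpt puts that inside the Stenian, 1200–1000 Ma.
Next in line is A (1627 Ma), and 1627 − 1080 = 547 Myr.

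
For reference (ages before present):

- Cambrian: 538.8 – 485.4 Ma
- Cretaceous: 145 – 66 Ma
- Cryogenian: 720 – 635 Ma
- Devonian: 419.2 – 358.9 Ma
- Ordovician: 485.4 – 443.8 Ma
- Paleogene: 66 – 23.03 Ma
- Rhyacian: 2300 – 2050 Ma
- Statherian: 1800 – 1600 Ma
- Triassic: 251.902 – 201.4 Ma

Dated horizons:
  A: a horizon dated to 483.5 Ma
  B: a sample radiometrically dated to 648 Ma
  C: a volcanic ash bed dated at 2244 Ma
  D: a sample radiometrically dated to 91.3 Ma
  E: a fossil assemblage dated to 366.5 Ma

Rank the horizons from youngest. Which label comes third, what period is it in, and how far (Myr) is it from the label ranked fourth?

A, in the Ordovician; 164.5 million years to B

Smaller Ma means younger, so youngest first: D 91.3 < E 366.5 < A 483.5 < B 648 < C 2244.
Counting 3 along gives A (483.5 Ma); the excerpt puts that inside the Ordovician, 485.4–443.8 Ma.
Next in line is B (648 Ma), and 648 − 483.5 = 164.5 Myr.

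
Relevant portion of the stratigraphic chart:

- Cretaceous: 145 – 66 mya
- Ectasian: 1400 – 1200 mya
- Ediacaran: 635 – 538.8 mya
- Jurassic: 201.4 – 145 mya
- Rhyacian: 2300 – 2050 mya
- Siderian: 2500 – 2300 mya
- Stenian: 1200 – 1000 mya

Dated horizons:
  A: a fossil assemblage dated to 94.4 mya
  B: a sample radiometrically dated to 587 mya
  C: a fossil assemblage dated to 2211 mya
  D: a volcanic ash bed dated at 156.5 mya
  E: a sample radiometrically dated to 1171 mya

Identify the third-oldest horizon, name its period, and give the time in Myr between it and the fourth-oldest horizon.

Larger Ma means older, so oldest first: C 2211 > E 1171 > B 587 > D 156.5 > A 94.4.
Counting 3 along gives B (587 Ma); the excerpt puts that inside the Ediacaran, 635–538.8 Ma.
Next in line is D (156.5 Ma), and 587 − 156.5 = 430.5 Myr.

B, in the Ediacaran; 430.5 million years to D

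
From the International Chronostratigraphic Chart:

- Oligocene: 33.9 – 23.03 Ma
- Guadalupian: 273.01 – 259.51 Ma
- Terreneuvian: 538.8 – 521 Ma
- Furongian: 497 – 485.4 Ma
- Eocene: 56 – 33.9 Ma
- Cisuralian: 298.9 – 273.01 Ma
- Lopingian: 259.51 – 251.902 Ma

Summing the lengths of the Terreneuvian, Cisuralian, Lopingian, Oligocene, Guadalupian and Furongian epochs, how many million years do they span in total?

87.268 million years

Duration is start − end for each: (538.8 − 521) + (298.9 − 273.01) + (259.51 − 251.902) + (33.9 − 23.03) + (273.01 − 259.51) + (497 − 485.4).
That is 17.8 + 25.89 + 7.608 + 10.87 + 13.5 + 11.6, which totals 87.268 million years.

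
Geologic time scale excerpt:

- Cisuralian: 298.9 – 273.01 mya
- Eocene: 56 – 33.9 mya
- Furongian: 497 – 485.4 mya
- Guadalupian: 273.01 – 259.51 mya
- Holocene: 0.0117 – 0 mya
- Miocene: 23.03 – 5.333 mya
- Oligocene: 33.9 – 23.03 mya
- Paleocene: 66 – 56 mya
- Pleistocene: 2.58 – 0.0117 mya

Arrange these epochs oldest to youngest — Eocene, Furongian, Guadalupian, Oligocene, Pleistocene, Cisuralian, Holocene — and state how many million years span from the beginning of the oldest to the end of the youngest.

From the excerpt: Eocene 56–33.9; Furongian 497–485.4; Guadalupian 273.01–259.51; Oligocene 33.9–23.03; Pleistocene 2.58–0.0117; Cisuralian 298.9–273.01; Holocene 0.0117–0 (Ma).
Larger Ma is earlier, so the oldest is Furongian and the youngest is Holocene; oldest to youngest: Furongian, Cisuralian, Guadalupian, Eocene, Oligocene, Pleistocene, Holocene.
Oldest start 497 minus youngest end 0 gives 497 Myr overall.

Furongian → Cisuralian → Guadalupian → Eocene → Oligocene → Pleistocene → Holocene; total span 497 Myr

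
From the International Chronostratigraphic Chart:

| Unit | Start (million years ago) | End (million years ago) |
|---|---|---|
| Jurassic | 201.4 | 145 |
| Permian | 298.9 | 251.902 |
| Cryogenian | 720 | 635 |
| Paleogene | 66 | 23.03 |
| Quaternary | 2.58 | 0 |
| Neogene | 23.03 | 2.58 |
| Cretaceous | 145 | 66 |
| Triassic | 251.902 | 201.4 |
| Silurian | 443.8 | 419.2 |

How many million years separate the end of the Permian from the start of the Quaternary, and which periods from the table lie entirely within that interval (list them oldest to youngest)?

End of Permian = 251.902 Ma; start of Quaternary = 2.58 Ma.
Gap = 251.902 − 2.58 = 249.322 Myr.
Periods wholly inside 251.902–2.58 Ma: Triassic (251.902–201.4), Jurassic (201.4–145), Cretaceous (145–66), Paleogene (66–23.03), Neogene (23.03–2.58).

249.322 million years; Triassic, Jurassic, Cretaceous, Paleogene, Neogene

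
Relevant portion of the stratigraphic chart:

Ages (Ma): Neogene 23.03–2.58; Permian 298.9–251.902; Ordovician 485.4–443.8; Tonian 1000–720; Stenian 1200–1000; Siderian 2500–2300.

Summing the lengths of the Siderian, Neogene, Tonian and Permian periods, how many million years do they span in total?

547.448 million years

Each duration: Siderian = 200; Neogene = 20.45; Tonian = 280; Permian = 46.998.
Sum: 200 + 20.45 + 280 + 46.998 = 547.448 Myr.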